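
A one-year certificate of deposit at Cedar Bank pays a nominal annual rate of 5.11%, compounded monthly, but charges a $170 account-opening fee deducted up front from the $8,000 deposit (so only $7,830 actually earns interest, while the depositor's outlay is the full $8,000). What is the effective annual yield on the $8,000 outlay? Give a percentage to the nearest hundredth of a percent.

Value after one year: 7,830 × (1 + 0.0511/12)^12 = 7,830 × 1.052314 = $8,239.62.
Effective yield on the $8,000 outlay: 8,239.62 / 8,000 − 1 = 0.029952 = 3.00%.

3.00%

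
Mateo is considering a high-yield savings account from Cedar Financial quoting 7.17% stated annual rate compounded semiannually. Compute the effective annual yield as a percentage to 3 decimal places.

7.299%

EAR = (1 + 0.0717/2)^2 − 1.
= (1 + 0.035850)^2 − 1 = 1.072985 − 1 = 7.299%.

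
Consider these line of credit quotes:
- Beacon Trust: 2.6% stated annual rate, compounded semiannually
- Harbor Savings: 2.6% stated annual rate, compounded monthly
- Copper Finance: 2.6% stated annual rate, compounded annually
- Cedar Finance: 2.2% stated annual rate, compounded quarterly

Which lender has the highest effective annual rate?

Harbor Savings

Beacon Trust: (1 + 0.026/2)^2 − 1 = 2.617%
Harbor Savings: (1 + 0.026/12)^12 − 1 = 2.631%
Copper Finance: compounded annually, EAR = 2.600%
Cedar Finance: (1 + 0.022/4)^4 − 1 = 2.218%
The highest effective annual rate is Harbor Savings at 2.631%.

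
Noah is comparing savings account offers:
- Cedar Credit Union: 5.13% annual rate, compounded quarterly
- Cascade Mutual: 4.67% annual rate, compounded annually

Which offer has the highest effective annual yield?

Cedar Credit Union: (1 + 0.0513/4)^4 − 1 = 5.230%
Cascade Mutual: compounded annually, EAR = 4.670%
The highest effective annual rate is Cedar Credit Union at 5.230%.

Cedar Credit Union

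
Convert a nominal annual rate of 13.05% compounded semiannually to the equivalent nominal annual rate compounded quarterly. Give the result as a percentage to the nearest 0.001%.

12.844%

EAR = (1 + 0.1305/2)^2 − 1 = 0.134758.
Solve (1 + r/4)^4 = 1.134758: r/4 = 1.134758^(1/4) − 1 = 0.032109, so r = 0.128438 = 12.844%.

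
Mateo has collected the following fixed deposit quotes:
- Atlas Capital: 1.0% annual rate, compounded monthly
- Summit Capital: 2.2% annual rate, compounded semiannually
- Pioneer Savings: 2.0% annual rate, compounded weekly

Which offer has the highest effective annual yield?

Atlas Capital: (1 + 0.010/12)^12 − 1 = 1.005%
Summit Capital: (1 + 0.022/2)^2 − 1 = 2.212%
Pioneer Savings: (1 + 0.020/52)^52 − 1 = 2.020%
The highest effective annual rate is Summit Capital at 2.212%.

Summit Capital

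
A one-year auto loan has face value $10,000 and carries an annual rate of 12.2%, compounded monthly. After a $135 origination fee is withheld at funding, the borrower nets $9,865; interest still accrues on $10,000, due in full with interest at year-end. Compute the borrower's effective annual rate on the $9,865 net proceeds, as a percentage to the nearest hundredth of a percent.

14.45%

Amount owed after one year: 10,000 × (1 + 0.122/12)^12 = 10,000 × 1.129058 = $11,290.58.
Effective rate on net proceeds: 11,290.58 / 9,865 − 1 = 0.144509 = 14.45%.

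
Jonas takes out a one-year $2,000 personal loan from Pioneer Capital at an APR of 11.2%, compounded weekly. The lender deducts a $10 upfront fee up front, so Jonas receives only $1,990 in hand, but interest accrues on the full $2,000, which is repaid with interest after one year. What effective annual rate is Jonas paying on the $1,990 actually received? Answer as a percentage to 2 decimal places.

12.40%

Amount owed after one year: 2,000 × (1 + 0.112/52)^52 = 2,000 × 1.118378 = $2,236.76.
Effective rate on net proceeds: 2,236.76 / 1,990 − 1 = 0.123998 = 12.40%.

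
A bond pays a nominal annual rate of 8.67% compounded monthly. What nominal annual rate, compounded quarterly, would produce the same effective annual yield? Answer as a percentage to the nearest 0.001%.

8.733%

EAR = (1 + 0.0867/12)^12 − 1 = 0.090230.
Solve (1 + r/4)^4 = 1.090230: r/4 = 1.090230^(1/4) − 1 = 0.021832, so r = 0.087328 = 8.733%.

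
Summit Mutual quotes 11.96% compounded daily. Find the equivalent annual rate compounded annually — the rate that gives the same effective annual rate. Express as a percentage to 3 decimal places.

12.702%

EAR = (1 + 0.1196/365)^365 − 1 = 0.127024.
Compounded annually, the equivalent nominal rate is the EAR itself: 12.702%.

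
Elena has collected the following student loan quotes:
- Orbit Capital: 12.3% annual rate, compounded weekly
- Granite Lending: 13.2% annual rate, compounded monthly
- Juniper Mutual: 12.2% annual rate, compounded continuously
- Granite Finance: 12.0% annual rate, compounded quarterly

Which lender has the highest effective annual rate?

Orbit Capital: (1 + 0.123/52)^52 − 1 = 13.072%
Granite Lending: (1 + 0.132/12)^12 − 1 = 14.029%
Juniper Mutual: e^0.122 − 1 = 12.975%
Granite Finance: (1 + 0.120/4)^4 − 1 = 12.551%
The highest effective annual rate is Granite Lending at 14.029%.

Granite Lending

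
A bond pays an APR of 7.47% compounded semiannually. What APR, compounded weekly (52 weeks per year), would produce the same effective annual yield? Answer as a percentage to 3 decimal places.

EAR = (1 + 0.0747/2)^2 − 1 = 0.076095.
Solve (1 + r/52)^52 = 1.076095: r/52 = 1.076095^(1/52) − 1 = 0.001411, so r = 0.073391 = 7.339%.

7.339%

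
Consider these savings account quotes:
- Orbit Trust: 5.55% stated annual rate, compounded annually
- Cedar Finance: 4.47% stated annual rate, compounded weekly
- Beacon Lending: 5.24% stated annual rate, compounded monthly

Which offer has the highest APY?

Orbit Trust: compounded annually, EAR = 5.550%
Cedar Finance: (1 + 0.0447/52)^52 − 1 = 4.569%
Beacon Lending: (1 + 0.0524/12)^12 − 1 = 5.368%
The highest effective annual rate is Orbit Trust at 5.550%.

Orbit Trust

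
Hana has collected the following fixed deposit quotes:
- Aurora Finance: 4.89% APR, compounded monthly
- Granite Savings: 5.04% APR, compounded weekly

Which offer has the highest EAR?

Aurora Finance: (1 + 0.0489/12)^12 − 1 = 5.001%
Granite Savings: (1 + 0.0504/52)^52 − 1 = 5.167%
The highest effective annual rate is Granite Savings at 5.167%.

Granite Savings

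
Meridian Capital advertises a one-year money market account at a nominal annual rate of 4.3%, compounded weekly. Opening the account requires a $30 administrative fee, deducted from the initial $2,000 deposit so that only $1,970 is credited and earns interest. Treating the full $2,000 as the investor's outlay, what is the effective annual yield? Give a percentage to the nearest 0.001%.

2.826%

Value after one year: 1,970 × (1 + 0.043/52)^52 = 1,970 × 1.043919 = $2,056.52.
Effective yield on the $2,000 outlay: 2,056.52 / 2,000 − 1 = 0.028261 = 2.826%.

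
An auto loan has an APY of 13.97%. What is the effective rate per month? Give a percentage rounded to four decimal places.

The per-month rate i satisfies (1 + i)^12 = 1 + 0.1397.
i = 1.1397^(1/12) − 1 = 0.0109567 = 1.0957%.

1.0957%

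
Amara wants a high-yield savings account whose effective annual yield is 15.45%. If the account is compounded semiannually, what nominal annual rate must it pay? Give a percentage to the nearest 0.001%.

14.895%

(1 + r/2)^2 − 1 = 0.1545, so 1 + r/2 = 1.1545^(1/2).
r/2 = 0.074477, so r = 0.148953 = 14.895%.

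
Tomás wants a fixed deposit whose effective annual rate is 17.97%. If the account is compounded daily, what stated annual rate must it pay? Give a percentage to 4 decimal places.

16.5298%

(1 + r/365)^365 − 1 = 0.1797, so 1 + r/365 = 1.1797^(1/365).
r/365 = 0.000453, so r = 0.165298 = 16.5298%.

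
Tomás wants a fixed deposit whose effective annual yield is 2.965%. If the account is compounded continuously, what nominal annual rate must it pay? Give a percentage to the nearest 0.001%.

2.922%

Continuous: nominal r satisfies e^r − 1 = 0.02965.
r = ln(1 + 0.02965) = ln(1.02965) = 0.029219 = 2.922%.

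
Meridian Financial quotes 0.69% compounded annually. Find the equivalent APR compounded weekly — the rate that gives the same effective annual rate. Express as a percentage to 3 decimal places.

Compounded annually, EAR = nominal = 0.006900.
Solve (1 + r/52)^52 = 1.006900: r/52 = 1.006900^(1/52) − 1 = 0.000132, so r = 0.006877 = 0.688%.

0.688%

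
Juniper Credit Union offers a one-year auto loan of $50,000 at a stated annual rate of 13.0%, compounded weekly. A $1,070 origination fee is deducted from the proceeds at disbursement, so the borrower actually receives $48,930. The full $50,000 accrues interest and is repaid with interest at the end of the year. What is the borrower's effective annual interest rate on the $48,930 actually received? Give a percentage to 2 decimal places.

Amount owed after one year: 50,000 × (1 + 0.130/52)^52 = 50,000 × 1.138644 = $56,932.18.
Effective rate on net proceeds: 56,932.18 / 48,930 − 1 = 0.163543 = 16.35%.

16.35%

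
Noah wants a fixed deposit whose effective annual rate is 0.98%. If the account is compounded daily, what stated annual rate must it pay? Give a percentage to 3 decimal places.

(1 + r/365)^365 − 1 = 0.0098, so 1 + r/365 = 1.0098^(1/365).
r/365 = 0.000027, so r = 0.009752 = 0.975%.

0.975%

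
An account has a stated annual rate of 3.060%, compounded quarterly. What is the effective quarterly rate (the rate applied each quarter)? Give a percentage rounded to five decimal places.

With a nominal annual rate compounded quarterly, the periodic rate is the nominal rate divided by 4.
i = 0.03060 / 4 = 0.0076500 = 0.76500%.

0.76500%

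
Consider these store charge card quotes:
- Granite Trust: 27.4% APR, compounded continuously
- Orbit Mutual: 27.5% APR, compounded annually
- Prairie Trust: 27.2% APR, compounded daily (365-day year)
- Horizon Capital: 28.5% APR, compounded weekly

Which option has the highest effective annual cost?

Granite Trust: e^0.274 − 1 = 31.521%
Orbit Mutual: compounded annually, EAR = 27.500%
Prairie Trust: (1 + 0.272/365)^365 − 1 = 31.245%
Horizon Capital: (1 + 0.285/52)^52 − 1 = 32.873%
The highest effective annual rate is Horizon Capital at 32.873%.

Horizon Capital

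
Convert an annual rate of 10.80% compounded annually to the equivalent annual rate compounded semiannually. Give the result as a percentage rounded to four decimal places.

10.5232%

Compounded annually, EAR = nominal = 0.108000.
Solve (1 + r/2)^2 = 1.108000: r/2 = 1.108000^(1/2) − 1 = 0.052616, so r = 0.105232 = 10.5232%.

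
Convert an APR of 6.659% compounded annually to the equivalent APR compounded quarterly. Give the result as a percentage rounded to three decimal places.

6.499%

Compounded annually, EAR = nominal = 0.066590.
Solve (1 + r/4)^4 = 1.066590: r/4 = 1.066590^(1/4) − 1 = 0.016247, so r = 0.064989 = 6.499%.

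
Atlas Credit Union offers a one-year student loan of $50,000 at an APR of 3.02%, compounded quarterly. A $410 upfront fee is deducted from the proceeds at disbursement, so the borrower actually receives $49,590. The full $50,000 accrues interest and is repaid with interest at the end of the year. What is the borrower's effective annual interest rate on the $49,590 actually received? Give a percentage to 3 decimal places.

3.906%

Amount owed after one year: 50,000 × (1 + 0.0302/4)^4 = 50,000 × 1.030544 = $51,527.19.
Effective rate on net proceeds: 51,527.19 / 49,590 − 1 = 0.039064 = 3.906%.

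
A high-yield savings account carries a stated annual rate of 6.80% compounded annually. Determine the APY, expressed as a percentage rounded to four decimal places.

Annual compounding means the effective rate equals the nominal rate: 6.8000%.

6.8000%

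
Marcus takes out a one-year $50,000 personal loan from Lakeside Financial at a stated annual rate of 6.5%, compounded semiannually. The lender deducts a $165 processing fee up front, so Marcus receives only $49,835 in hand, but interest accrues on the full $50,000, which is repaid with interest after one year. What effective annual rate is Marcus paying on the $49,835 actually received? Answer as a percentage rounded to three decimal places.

Amount owed after one year: 50,000 × (1 + 0.065/2)^2 = 50,000 × 1.066056 = $53,302.81.
Effective rate on net proceeds: 53,302.81 / 49,835 − 1 = 0.069586 = 6.959%.

6.959%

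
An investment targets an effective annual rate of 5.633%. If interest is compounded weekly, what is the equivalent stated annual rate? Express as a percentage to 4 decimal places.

(1 + r/52)^52 − 1 = 0.05633, so 1 + r/52 = 1.05633^(1/52).
r/52 = 0.001054, so r = 0.054830 = 5.4830%.

5.4830%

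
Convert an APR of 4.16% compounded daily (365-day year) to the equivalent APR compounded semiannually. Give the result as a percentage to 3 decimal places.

EAR = (1 + 0.0416/365)^365 − 1 = 0.042475.
Solve (1 + r/2)^2 = 1.042475: r/2 = 1.042475^(1/2) − 1 = 0.021017, so r = 0.042033 = 4.203%.

4.203%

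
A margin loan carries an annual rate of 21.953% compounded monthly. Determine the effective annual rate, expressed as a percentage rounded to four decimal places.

24.3023%

EAR = (1 + 0.21953/12)^12 − 1.
= 1.243023 − 1 = 24.3023%.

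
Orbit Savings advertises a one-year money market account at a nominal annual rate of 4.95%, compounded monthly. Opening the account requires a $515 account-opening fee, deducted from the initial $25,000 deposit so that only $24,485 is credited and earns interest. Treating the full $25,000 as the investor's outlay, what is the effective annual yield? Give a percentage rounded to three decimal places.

2.900%

Value after one year: 24,485 × (1 + 0.0495/12)^12 = 24,485 × 1.050639 = $25,724.89.
Effective yield on the $25,000 outlay: 25,724.89 / 25,000 − 1 = 0.028995 = 2.900%.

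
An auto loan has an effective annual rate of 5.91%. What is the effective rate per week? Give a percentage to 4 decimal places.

The per-week rate i satisfies (1 + i)^52 = 1 + 0.0591.
i = 1.0591^(1/52) − 1 = 0.0011048 = 0.1105%.

0.1105%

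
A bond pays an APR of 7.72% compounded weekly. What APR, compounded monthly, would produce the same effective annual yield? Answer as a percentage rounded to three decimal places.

EAR = (1 + 0.0772/52)^52 − 1 = 0.080196.
Solve (1 + r/12)^12 = 1.080196: r/12 = 1.080196^(1/12) − 1 = 0.006449, so r = 0.077391 = 7.739%.

7.739%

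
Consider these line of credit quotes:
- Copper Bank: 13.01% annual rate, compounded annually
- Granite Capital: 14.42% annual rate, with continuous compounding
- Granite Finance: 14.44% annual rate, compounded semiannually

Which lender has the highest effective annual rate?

Copper Bank: compounded annually, EAR = 13.010%
Granite Capital: e^0.1442 − 1 = 15.512%
Granite Finance: (1 + 0.1444/2)^2 − 1 = 14.961%
The highest effective annual rate is Granite Capital at 15.512%.

Granite Capital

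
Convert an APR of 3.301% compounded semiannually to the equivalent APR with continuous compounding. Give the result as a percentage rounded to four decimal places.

3.2741%

EAR = (1 + 0.03301/2)^2 − 1 = 0.033282.
Equivalent continuous rate: r = ln(1 + 0.033282) = 0.032741 = 3.2741%.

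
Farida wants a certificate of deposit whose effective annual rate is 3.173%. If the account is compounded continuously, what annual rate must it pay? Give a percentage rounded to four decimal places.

3.1237%

Continuous: nominal r satisfies e^r − 1 = 0.03173.
r = ln(1 + 0.03173) = ln(1.03173) = 0.031237 = 3.1237%.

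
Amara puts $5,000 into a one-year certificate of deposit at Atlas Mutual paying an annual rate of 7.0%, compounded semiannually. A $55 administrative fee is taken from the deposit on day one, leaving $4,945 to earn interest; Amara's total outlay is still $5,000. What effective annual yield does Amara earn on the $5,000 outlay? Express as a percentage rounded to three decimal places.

Value after one year: 4,945 × (1 + 0.070/2)^2 = 4,945 × 1.071225 = $5,297.21.
Effective yield on the $5,000 outlay: 5,297.21 / 5,000 − 1 = 0.059442 = 5.944%.

5.944%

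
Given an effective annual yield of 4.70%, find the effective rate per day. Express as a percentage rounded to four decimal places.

The per-day rate i satisfies (1 + i)^365 = 1 + 0.0470.
i = 1.0470^(1/365) − 1 = 0.0001258 = 0.0126%.

0.0126%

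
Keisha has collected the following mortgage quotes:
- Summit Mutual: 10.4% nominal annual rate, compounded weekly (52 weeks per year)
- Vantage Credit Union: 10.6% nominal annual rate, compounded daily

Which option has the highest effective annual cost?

Summit Mutual: (1 + 0.104/52)^52 − 1 = 10.949%
Vantage Credit Union: (1 + 0.106/365)^365 − 1 = 11.180%
The highest effective annual rate is Vantage Credit Union at 11.180%.

Vantage Credit Union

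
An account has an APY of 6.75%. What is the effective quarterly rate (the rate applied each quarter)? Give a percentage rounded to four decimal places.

1.6464%

The per-quarter rate i satisfies (1 + i)^4 = 1 + 0.0675.
i = 1.0675^(1/4) − 1 = 0.0164639 = 1.6464%.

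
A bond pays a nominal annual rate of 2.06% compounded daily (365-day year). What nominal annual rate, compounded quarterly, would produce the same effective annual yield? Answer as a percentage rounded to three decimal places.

2.065%

EAR = (1 + 0.0206/365)^365 − 1 = 0.020813.
Solve (1 + r/4)^4 = 1.020813: r/4 = 1.020813^(1/4) − 1 = 0.005163, so r = 0.020653 = 2.065%.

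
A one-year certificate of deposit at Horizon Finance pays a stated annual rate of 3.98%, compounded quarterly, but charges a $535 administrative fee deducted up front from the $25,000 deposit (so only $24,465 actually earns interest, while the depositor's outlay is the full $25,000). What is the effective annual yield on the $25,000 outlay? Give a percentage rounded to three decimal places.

Value after one year: 24,465 × (1 + 0.0398/4)^4 = 24,465 × 1.040398 = $25,453.34.
Effective yield on the $25,000 outlay: 25,453.34 / 25,000 − 1 = 0.018133 = 1.813%.

1.813%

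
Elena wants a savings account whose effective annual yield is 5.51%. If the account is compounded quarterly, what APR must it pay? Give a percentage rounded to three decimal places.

(1 + r/4)^4 − 1 = 0.0551, so 1 + r/4 = 1.0551^(1/4).
r/4 = 0.013499, so r = 0.053997 = 5.400%.

5.400%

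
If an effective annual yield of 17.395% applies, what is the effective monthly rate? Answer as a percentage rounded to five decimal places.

1.34542%

The per-month rate i satisfies (1 + i)^12 = 1 + 0.17395.
i = 1.17395^(1/12) − 1 = 0.0134542 = 1.34542%.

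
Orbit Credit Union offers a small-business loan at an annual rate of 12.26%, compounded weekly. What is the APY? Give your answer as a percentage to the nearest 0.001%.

EAR = (1 + 0.1226/52)^52 − 1.
= (1 + 0.002358)^52 − 1 = 1.130269 − 1 = 13.027%.

13.027%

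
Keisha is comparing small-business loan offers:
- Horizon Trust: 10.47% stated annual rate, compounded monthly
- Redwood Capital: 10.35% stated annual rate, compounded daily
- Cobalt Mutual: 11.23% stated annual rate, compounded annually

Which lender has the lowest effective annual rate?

Redwood Capital

Horizon Trust: (1 + 0.1047/12)^12 − 1 = 10.987%
Redwood Capital: (1 + 0.1035/365)^365 − 1 = 10.903%
Cobalt Mutual: compounded annually, EAR = 11.230%
The lowest effective annual rate is Redwood Capital at 10.903%.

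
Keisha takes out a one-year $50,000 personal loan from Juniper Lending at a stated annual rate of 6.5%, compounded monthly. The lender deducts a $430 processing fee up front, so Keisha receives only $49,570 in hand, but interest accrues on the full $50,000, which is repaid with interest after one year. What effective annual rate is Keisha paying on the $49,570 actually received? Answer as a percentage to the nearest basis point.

Amount owed after one year: 50,000 × (1 + 0.065/12)^12 = 50,000 × 1.066972 = $53,348.59.
Effective rate on net proceeds: 53,348.59 / 49,570 − 1 = 0.076227 = 7.62%.

7.62%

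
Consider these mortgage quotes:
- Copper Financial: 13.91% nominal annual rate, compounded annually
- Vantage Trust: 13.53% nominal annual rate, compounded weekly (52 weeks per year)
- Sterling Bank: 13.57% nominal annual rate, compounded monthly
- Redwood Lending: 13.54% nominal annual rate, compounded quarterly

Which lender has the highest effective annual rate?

Vantage Trust

Copper Financial: compounded annually, EAR = 13.910%
Vantage Trust: (1 + 0.1353/52)^52 − 1 = 14.468%
Sterling Bank: (1 + 0.1357/12)^12 − 1 = 14.447%
Redwood Lending: (1 + 0.1354/4)^4 − 1 = 14.243%
The highest effective annual rate is Vantage Trust at 14.468%.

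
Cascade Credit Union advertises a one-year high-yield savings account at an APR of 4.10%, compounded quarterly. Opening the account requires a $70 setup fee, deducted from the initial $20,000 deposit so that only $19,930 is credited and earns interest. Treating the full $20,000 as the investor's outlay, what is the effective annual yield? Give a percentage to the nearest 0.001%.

3.799%

Value after one year: 19,930 × (1 + 0.0410/4)^4 = 19,930 × 1.041635 = $20,759.78.
Effective yield on the $20,000 outlay: 20,759.78 / 20,000 − 1 = 0.037989 = 3.799%.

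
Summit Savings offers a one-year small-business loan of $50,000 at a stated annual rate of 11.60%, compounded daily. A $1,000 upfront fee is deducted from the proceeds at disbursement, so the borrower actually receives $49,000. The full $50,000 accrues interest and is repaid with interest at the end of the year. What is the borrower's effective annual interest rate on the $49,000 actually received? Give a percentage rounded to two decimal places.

Amount owed after one year: 50,000 × (1 + 0.1160/365)^365 = 50,000 × 1.122975 = $56,148.76.
Effective rate on net proceeds: 56,148.76 / 49,000 − 1 = 0.145893 = 14.59%.

14.59%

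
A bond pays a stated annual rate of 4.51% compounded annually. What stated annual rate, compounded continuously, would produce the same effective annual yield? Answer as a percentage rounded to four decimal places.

4.4113%

Compounded annually, EAR = nominal = 0.045100.
Equivalent continuous rate: r = ln(1 + 0.045100) = 0.044113 = 4.4113%.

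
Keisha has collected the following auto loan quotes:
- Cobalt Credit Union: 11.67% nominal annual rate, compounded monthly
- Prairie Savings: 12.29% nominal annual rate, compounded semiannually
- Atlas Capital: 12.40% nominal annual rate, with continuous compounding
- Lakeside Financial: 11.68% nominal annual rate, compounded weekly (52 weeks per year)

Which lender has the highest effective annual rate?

Cobalt Credit Union: (1 + 0.1167/12)^12 − 1 = 12.315%
Prairie Savings: (1 + 0.1229/2)^2 − 1 = 12.668%
Atlas Capital: e^0.1240 − 1 = 13.202%
Lakeside Financial: (1 + 0.1168/52)^52 − 1 = 12.375%
The highest effective annual rate is Atlas Capital at 13.202%.

Atlas Capital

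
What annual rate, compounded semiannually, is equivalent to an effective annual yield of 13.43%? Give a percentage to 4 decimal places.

13.0070%

(1 + r/2)^2 − 1 = 0.1343, so 1 + r/2 = 1.1343^(1/2).
r/2 = 0.065035, so r = 0.130070 = 13.0070%.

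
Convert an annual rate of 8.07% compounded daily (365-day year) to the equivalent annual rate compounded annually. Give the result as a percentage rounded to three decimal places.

EAR = (1 + 0.0807/365)^365 − 1 = 0.084036.
Compounded annually, the equivalent nominal rate is the EAR itself: 8.404%.

8.404%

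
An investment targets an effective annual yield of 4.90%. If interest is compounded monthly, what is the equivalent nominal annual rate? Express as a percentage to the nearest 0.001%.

4.793%

(1 + r/12)^12 − 1 = 0.0490, so 1 + r/12 = 1.0490^(1/12).
r/12 = 0.003994, so r = 0.047933 = 4.793%.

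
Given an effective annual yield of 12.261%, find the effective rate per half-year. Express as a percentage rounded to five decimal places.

5.95329%

The per-half-year rate i satisfies (1 + i)^2 = 1 + 0.12261.
i = 1.12261^(1/2) − 1 = 0.0595329 = 5.95329%.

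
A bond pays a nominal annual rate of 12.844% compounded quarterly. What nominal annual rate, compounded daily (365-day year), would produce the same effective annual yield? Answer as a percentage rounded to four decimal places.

12.6443%

EAR = (1 + 0.12844/4)^4 − 1 = 0.134760.
Solve (1 + r/365)^365 = 1.134760: r/365 = 1.134760^(1/365) − 1 = 0.000346, so r = 0.126443 = 12.6443%.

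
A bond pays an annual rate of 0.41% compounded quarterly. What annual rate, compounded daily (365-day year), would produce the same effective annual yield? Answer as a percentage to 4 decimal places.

0.4098%

EAR = (1 + 0.0041/4)^4 − 1 = 0.004106.
Solve (1 + r/365)^365 = 1.004106: r/365 = 1.004106^(1/365) − 1 = 0.000011, so r = 0.004098 = 0.4098%.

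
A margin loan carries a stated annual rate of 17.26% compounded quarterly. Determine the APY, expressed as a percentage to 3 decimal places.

EAR = (1 + 0.1726/4)^4 − 1.
= (1 + 0.043150)^4 − 1 = 1.184096 − 1 = 18.410%.

18.410%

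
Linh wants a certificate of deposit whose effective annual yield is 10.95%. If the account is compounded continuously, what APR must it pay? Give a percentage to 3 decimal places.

10.391%

Continuous: nominal r satisfies e^r − 1 = 0.1095.
r = ln(1 + 0.1095) = ln(1.1095) = 0.103909 = 10.391%.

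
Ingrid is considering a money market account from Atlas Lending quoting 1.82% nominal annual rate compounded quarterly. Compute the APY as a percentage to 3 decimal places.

EAR = (1 + 0.0182/4)^4 − 1.
= 1.018325 − 1 = 1.832%.

1.832%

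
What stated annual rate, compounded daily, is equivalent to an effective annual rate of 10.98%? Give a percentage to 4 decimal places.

10.4195%

(1 + r/365)^365 − 1 = 0.1098, so 1 + r/365 = 1.1098^(1/365).
r/365 = 0.000285, so r = 0.104195 = 10.4195%.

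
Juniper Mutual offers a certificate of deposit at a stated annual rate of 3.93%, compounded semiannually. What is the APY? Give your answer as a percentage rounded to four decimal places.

EAR = (1 + 0.0393/2)^2 − 1.
= (1 + 0.019650)^2 − 1 = 1.039686 − 1 = 3.9686%.

3.9686%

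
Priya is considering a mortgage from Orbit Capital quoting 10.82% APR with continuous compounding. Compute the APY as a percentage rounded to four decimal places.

With continuous compounding, EAR = e^0.1082 − 1.
e^0.1082 = 1.114271, so EAR = 0.114271 = 11.4271%.

11.4271%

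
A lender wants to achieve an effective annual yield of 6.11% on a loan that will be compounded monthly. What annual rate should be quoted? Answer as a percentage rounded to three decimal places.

(1 + r/12)^12 − 1 = 0.0611, so 1 + r/12 = 1.0611^(1/12).
r/12 = 0.004954, so r = 0.059453 = 5.945%.

5.945%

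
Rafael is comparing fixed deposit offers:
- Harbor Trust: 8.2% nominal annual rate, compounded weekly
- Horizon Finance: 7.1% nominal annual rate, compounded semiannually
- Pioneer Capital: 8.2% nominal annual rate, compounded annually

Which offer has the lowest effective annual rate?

Horizon Finance

Harbor Trust: (1 + 0.082/52)^52 − 1 = 8.539%
Horizon Finance: (1 + 0.071/2)^2 − 1 = 7.226%
Pioneer Capital: compounded annually, EAR = 8.200%
The lowest effective annual rate is Horizon Finance at 7.226%.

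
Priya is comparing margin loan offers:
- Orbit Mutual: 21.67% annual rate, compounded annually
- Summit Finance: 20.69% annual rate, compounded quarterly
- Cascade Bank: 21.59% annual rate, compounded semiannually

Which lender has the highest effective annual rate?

Cascade Bank

Orbit Mutual: compounded annually, EAR = 21.670%
Summit Finance: (1 + 0.2069/4)^4 − 1 = 22.351%
Cascade Bank: (1 + 0.2159/2)^2 − 1 = 22.755%
The highest effective annual rate is Cascade Bank at 22.755%.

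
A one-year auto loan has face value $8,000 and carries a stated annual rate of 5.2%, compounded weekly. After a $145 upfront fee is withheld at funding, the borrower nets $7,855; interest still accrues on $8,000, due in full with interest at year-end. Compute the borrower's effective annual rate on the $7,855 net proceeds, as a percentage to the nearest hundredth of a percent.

7.28%

Amount owed after one year: 8,000 × (1 + 0.052/52)^52 = 8,000 × 1.053348 = $8,426.79.
Effective rate on net proceeds: 8,426.79 / 7,855 − 1 = 0.072793 = 7.28%.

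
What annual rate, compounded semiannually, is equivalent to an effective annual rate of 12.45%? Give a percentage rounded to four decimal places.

(1 + r/2)^2 − 1 = 0.1245, so 1 + r/2 = 1.1245^(1/2).
r/2 = 0.060424, so r = 0.120849 = 12.0849%.

12.0849%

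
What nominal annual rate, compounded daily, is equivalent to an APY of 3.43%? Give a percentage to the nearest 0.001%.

3.373%

(1 + r/365)^365 − 1 = 0.0343, so 1 + r/365 = 1.0343^(1/365).
r/365 = 0.000092, so r = 0.033726 = 3.373%.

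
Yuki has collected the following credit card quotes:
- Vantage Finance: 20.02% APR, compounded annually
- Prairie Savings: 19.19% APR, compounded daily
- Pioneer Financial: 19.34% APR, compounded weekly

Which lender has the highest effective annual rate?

Vantage Finance: compounded annually, EAR = 20.020%
Prairie Savings: (1 + 0.1919/365)^365 − 1 = 21.149%
Pioneer Financial: (1 + 0.1934/52)^52 − 1 = 21.293%
The highest effective annual rate is Pioneer Financial at 21.293%.

Pioneer Financial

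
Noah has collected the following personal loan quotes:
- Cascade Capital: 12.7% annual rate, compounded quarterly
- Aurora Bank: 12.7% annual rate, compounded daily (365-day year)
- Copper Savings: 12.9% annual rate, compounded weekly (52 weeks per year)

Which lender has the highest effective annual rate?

Copper Savings

Cascade Capital: (1 + 0.127/4)^4 − 1 = 13.318%
Aurora Bank: (1 + 0.127/365)^365 − 1 = 13.539%
Copper Savings: (1 + 0.129/52)^52 − 1 = 13.751%
The highest effective annual rate is Copper Savings at 13.751%.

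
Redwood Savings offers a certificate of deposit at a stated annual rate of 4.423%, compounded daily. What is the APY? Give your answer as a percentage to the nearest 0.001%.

EAR = (1 + 0.04423/365)^365 − 1.
= (1 + 0.000121)^365 − 1 = 1.045220 − 1 = 4.522%.

4.522%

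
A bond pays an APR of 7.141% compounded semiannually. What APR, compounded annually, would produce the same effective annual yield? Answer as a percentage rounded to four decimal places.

EAR = (1 + 0.07141/2)^2 − 1 = 0.072685.
Compounded annually, the equivalent nominal rate is the EAR itself: 7.2685%.

7.2685%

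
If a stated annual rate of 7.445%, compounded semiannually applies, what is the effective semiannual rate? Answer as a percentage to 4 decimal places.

3.7225%

With a nominal annual rate compounded semiannually, the periodic rate is the nominal rate divided by 2.
i = 0.07445 / 2 = 0.0372250 = 3.7225%.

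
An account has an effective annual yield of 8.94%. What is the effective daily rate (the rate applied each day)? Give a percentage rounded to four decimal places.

The per-day rate i satisfies (1 + i)^365 = 1 + 0.0894.
i = 1.0894^(1/365) − 1 = 0.0002346 = 0.0235%.

0.0235%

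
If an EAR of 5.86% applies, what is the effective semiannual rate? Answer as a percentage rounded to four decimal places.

2.8883%

The per-half-year rate i satisfies (1 + i)^2 = 1 + 0.0586.
i = 1.0586^(1/2) − 1 = 0.0288829 = 2.8883%.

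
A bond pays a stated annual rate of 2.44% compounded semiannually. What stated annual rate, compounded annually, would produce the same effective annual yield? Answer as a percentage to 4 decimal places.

EAR = (1 + 0.0244/2)^2 − 1 = 0.024549.
Compounded annually, the equivalent nominal rate is the EAR itself: 2.4549%.

2.4549%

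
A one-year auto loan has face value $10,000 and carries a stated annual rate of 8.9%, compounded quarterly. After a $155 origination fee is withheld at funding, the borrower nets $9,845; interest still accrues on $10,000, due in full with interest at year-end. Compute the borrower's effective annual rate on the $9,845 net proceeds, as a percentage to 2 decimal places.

10.92%

Amount owed after one year: 10,000 × (1 + 0.089/4)^4 = 10,000 × 1.092015 = $10,920.15.
Effective rate on net proceeds: 10,920.15 / 9,845 − 1 = 0.109207 = 10.92%.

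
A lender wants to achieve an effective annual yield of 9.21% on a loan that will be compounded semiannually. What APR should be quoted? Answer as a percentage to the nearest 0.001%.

9.007%

(1 + r/2)^2 − 1 = 0.0921, so 1 + r/2 = 1.0921^(1/2).
r/2 = 0.045036, so r = 0.090072 = 9.007%.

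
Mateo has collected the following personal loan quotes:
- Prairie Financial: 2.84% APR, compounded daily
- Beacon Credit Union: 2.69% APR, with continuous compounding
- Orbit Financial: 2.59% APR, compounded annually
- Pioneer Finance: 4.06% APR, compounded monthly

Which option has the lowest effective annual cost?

Prairie Financial: (1 + 0.0284/365)^365 − 1 = 2.881%
Beacon Credit Union: e^0.0269 − 1 = 2.727%
Orbit Financial: compounded annually, EAR = 2.590%
Pioneer Finance: (1 + 0.0406/12)^12 − 1 = 4.136%
The lowest effective annual rate is Orbit Financial at 2.590%.

Orbit Financial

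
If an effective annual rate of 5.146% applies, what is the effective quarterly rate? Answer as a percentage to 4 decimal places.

The per-quarter rate i satisfies (1 + i)^4 = 1 + 0.05146.
i = 1.05146^(1/4) − 1 = 0.0126239 = 1.2624%.

1.2624%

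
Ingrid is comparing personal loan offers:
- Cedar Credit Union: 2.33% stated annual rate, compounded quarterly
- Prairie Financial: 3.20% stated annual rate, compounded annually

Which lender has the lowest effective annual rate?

Cedar Credit Union

Cedar Credit Union: (1 + 0.0233/4)^4 − 1 = 2.350%
Prairie Financial: compounded annually, EAR = 3.200%
The lowest effective annual rate is Cedar Credit Union at 2.350%.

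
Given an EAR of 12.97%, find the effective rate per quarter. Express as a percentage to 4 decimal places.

The per-quarter rate i satisfies (1 + i)^4 = 1 + 0.1297.
i = 1.1297^(1/4) − 1 = 0.0309575 = 3.0958%.

3.0958%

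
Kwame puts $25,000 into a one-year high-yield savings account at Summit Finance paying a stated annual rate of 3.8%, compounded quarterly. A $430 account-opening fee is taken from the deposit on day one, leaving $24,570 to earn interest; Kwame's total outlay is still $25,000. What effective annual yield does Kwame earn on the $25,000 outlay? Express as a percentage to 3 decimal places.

Value after one year: 24,570 × (1 + 0.038/4)^4 = 24,570 × 1.038545 = $25,517.05.
Effective yield on the $25,000 outlay: 25,517.05 / 25,000 − 1 = 0.020682 = 2.068%.

2.068%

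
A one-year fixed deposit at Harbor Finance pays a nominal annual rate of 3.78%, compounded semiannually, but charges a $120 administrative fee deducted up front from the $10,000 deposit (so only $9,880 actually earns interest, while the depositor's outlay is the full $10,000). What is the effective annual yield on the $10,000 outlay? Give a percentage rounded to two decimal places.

2.57%

Value after one year: 9,880 × (1 + 0.0378/2)^2 = 9,880 × 1.038157 = $10,256.99.
Effective yield on the $10,000 outlay: 10,256.99 / 10,000 − 1 = 0.025699 = 2.57%.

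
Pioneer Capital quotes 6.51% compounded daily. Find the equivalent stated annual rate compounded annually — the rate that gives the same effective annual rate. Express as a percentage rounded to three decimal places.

EAR = (1 + 0.0651/365)^365 − 1 = 0.067260.
Compounded annually, the equivalent nominal rate is the EAR itself: 6.726%.

6.726%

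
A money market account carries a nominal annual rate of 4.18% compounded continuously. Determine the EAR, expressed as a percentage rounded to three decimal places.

4.269%

With continuous compounding, EAR = e^0.0418 − 1.
e^0.0418 = 1.042686, so EAR = 0.042686 = 4.269%.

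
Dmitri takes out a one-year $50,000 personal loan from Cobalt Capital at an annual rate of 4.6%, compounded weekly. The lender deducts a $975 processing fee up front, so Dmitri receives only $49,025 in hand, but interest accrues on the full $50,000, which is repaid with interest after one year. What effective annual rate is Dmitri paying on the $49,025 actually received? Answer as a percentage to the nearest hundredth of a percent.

Amount owed after one year: 50,000 × (1 + 0.046/52)^52 = 50,000 × 1.047053 = $52,352.66.
Effective rate on net proceeds: 52,352.66 / 49,025 − 1 = 0.067877 = 6.79%.

6.79%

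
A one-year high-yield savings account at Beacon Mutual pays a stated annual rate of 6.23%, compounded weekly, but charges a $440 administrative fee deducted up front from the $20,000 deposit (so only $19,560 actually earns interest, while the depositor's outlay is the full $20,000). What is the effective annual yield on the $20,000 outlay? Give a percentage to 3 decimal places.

Value after one year: 19,560 × (1 + 0.0623/52)^52 = 19,560 × 1.064242 = $20,816.57.
Effective yield on the $20,000 outlay: 20,816.57 / 20,000 − 1 = 0.040829 = 4.083%.

4.083%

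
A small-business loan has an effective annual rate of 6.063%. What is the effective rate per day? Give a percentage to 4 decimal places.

The per-day rate i satisfies (1 + i)^365 = 1 + 0.06063.
i = 1.06063^(1/365) − 1 = 0.0001613 = 0.0161%.

0.0161%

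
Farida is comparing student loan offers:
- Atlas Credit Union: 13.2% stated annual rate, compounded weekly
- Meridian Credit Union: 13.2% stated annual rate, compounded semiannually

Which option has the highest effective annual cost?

Atlas Credit Union

Atlas Credit Union: (1 + 0.132/52)^52 − 1 = 14.092%
Meridian Credit Union: (1 + 0.132/2)^2 − 1 = 13.636%
The highest effective annual rate is Atlas Credit Union at 14.092%.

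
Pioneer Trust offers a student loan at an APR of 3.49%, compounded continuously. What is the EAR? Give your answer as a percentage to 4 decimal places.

With continuous compounding, EAR = e^0.0349 − 1.
e^0.0349 = 1.035516, so EAR = 0.035516 = 3.5516%.

3.5516%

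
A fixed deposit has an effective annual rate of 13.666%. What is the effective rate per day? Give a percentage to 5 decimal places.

0.03510%

The per-day rate i satisfies (1 + i)^365 = 1 + 0.13666.
i = 1.13666^(1/365) − 1 = 0.0003510 = 0.03510%.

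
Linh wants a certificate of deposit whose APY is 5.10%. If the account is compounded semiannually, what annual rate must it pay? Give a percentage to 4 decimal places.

(1 + r/2)^2 − 1 = 0.0510, so 1 + r/2 = 1.0510^(1/2).
r/2 = 0.025183, so r = 0.050366 = 5.0366%.

5.0366%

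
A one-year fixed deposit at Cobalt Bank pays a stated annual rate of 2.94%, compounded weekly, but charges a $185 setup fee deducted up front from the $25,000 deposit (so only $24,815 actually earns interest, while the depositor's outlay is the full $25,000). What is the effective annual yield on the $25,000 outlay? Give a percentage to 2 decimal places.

2.22%

Value after one year: 24,815 × (1 + 0.0294/52)^52 = 24,815 × 1.029828 = $25,555.18.
Effective yield on the $25,000 outlay: 25,555.18 / 25,000 − 1 = 0.022207 = 2.22%.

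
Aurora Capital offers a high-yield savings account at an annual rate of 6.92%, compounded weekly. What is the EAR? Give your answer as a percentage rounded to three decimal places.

EAR = (1 + 0.0692/52)^52 − 1.
= 1.071601 − 1 = 7.160%.

7.160%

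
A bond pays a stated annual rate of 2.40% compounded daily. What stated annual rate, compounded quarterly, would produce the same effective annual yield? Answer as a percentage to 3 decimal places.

2.407%

EAR = (1 + 0.0240/365)^365 − 1 = 0.024290.
Solve (1 + r/4)^4 = 1.024290: r/4 = 1.024290^(1/4) − 1 = 0.006018, so r = 0.024071 = 2.407%.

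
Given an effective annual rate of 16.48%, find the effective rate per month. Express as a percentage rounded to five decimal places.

The per-month rate i satisfies (1 + i)^12 = 1 + 0.1648.
i = 1.1648^(1/12) − 1 = 0.0127936 = 1.27936%.

1.27936%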